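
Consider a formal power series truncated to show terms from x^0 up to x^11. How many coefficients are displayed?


From x^0 to x^11 inclusive, the count is 11 - 0 + 1 = 12.

12


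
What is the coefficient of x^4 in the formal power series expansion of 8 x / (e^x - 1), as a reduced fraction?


The exponential generating function for Bernoulli numbers is
x / (e^x - 1) = sum_{k>=0} B_k x^k / k!.
So the coefficient of x^4 in 8 x / (e^x - 1) is 8 B_4 / 4!.
Computing: B_4 = -1/30, 4! = 24, giving
8 * -1/30 / 24 = -1/90.

-1/90


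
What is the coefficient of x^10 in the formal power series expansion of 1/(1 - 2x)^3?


The general identity 1/(1 - c x)^r = sum_{k>=0} c^k C(k + r - 1, r - 1) x^k follows by substituting y = c x into 1/(1 - y)^r = sum_{k>=0} C(k + r - 1, r - 1) y^k.
For c = 2, r = 3, k = 10:
2^10 * C(12, 2) = 1024 * 66 = 67584.

67584


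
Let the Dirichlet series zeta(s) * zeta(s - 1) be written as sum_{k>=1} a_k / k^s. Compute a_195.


Convolution gives a_k = sum_{d | k} d * 1 = sum_{d | k} d = sigma(k), the sum of positive divisors of k.
For k = 195, the divisors are 1, 3, 5, 13, 15, 39, 65, 195, so
sigma(195) = 1 + 3 + 5 + 13 + 15 + 39 + 65 + 195 = 336.

336


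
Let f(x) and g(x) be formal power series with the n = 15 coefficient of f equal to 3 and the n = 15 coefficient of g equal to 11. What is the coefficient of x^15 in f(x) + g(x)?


Addition of formal power series is termwise.
The coefficient of x^15 in f + g = 3 + 11
= 14

14


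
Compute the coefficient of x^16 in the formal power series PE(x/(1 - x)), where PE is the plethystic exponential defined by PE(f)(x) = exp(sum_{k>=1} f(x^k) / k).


For f(x) = x/(1 - x) we have
sum_{k>=1} f(x^k) / k = sum_{k>=1} (1/k) * x^k / (1 - x^k) = sum_{k, m >= 1} x^(k m) / k,
which after exponentiating simplifies to
PE(x/(1 - x)) = prod_{k>=1} 1 / (1 - x^k).
This is the generating function for the partition function p(n), so the coefficient of x^16 is p(16).
Computing p(16) by dynamic programming over parts 1, 2, ..., 16: p(16) = 231.

231


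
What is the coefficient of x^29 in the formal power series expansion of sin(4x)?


The Maclaurin series is sin(t) = sum_{k>=0} (-1)^k t^(2k+1) / (2k+1)!, so substituting t = 4x, only odd powers of x are nonzero, with coefficient of x^(2k+1) equal to (-1)^k 4^(2k+1) / (2k+1)!.
Write 29 = 2*14 + 1, giving the coefficient (-1)^14 * 4^29 / 29! = 288230376151711744/8841761993739701954543616000000 = 8589934592/263505041412702261046875.

8589934592/263505041412702261046875


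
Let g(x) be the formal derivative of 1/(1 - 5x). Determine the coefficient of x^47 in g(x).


Differentiate termwise: d/dx sum_{k>=0} 5^k x^k = sum_{k>=1} k 5^k x^(k-1) = sum_{j>=0} (j+1) 5^(j+1) x^j.
Equivalently, d/dx [1/(1 - 5x)] = 5/(1 - 5x)^2.
For j = 47: 48 * 5^48 = 48 * 3552713678800500929355621337890625 = 170530256582424044609069824218750000.

170530256582424044609069824218750000


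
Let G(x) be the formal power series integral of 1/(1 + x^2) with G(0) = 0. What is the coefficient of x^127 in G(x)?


1/(1 + x^2) = sum_{j>=0} (-1)^j x^(2j). Integrating termwise with G(0) = 0:
G(x) = sum_{j>=0} (-1)^j x^(2j+1) / (2j+1) = arctan(x).
Only odd powers are nonzero. For x^127 write 127 = 2*63 + 1, giving
(-1)^63 / 127 = -1/127 = -1/127.

-1/127


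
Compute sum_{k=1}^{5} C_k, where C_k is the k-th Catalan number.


C_1 through C_5: 1, 2, 5, 14, 42
Sum = 1 + 2 + 5 + 14 + 42
= 64

64


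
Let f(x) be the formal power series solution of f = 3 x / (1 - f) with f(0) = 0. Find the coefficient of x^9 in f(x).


Apply Lagrange inversion: f = 3 x * phi(f) with phi(t) = 1/(1 - t), so
[x^n] f = 3^n * (1/n) [t^(n-1)] phi(t)^n = 3^n * (1/n) [t^(n-1)] (1 - t)^(-n) = 3^n * (1/n) C(2n - 2, n - 1) = 3^n * C_{n-1}.
For n = 9: C_8 = C(16, 8) / 9 = 12870/9 = 1430.
With the 3^9 = 19683 factor, the coefficient is 19683 * 1430 = 28146690.

28146690


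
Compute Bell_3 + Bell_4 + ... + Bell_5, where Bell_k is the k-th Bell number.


Recall Bell_k counts set partitions of a k-set (with Bell_0 = 1 by convention).
Bell_3 through Bell_5: 5, 15, 52
Sum = 5 + 15 + 52 = 72.

72


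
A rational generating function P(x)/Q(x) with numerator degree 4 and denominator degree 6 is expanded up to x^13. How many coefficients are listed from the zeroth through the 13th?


Expanding up to x^13 gives the coefficients for x^0, x^1, ..., x^13.
That is 13 + 1 = 14 coefficients in total.

14


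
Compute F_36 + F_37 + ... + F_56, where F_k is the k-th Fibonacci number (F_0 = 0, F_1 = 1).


Use the identity sum_{k=0}^{N} F_k = F_{N+2} - 1 (which follows from F_{k+2} - F_{k+1} = F_k). Then
sum_{k=36}^{56} F_k = (F_{58} - 1) - (F_{37} - 1) = F_{58} - F_{37}.
Computing: F_{58} = 591286729879, F_{37} = 24157817, so
Sum = 591286729879 - 24157817 = 591262572062.

591262572062


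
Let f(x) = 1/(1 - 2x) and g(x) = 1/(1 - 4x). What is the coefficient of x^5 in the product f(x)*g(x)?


The coefficient of x^n in f*g is the Cauchy product: sum_{k=0}^{n} a^k * b^(n-k).
With a=2, b=4, n=5:
sum_{k=0}^{5} 2^k * 4^(5-k)
= 2016

2016


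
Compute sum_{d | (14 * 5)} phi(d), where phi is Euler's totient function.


First, 14 * 5 = 70. One classical identity is sum_{d | n} phi(d) = n (each k in [1, n] has a unique gcd with n, and among the k's with gcd(k, n) = n/d there are phi(d) of them). So the sum equals 70. We also verify directly:
Divisors of 70: 1, 2, 5, 7, 10, 14, 35, 70.
phi values: 1, 1, 4, 6, 4, 6, 24, 24.
Sum = 70.

70


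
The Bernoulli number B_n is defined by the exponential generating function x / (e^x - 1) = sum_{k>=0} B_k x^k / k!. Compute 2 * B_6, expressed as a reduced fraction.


Bernoulli numbers can also be computed recursively via B_0 = 1 and sum_{j=0}^{m} C(m+1, j) B_j = 0 for m >= 1. Odd-index Bernoulli numbers vanish for k >= 3.
Computing B_6 = 1/42, so 2 * B_6 = 2 * 1/42 = 1/21.

1/21


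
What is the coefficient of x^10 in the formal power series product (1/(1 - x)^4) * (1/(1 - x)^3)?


Combine the factors: (1/(1 - x)^4) * (1/(1 - x)^3) = 1/(1 - x)^7.
Then use 1/(1 - x)^r = sum_{k>=0} C(k + r - 1, r - 1) x^k with r = 7 and k = 10:
C(16, 6) = 8008.

8008


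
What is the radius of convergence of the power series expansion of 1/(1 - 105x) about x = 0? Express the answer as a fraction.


Expanding 1/(1 - 105x) = sum_{k>=0} 105^k x^k, the series converges when |105x| < 1, i.e., |x| < 1/105.
So the radius of convergence is 1/105 = 1/105.

1/105


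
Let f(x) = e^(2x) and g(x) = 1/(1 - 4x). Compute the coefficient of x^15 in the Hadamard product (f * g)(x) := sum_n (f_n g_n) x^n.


Expanding: f_k = 2^k/k! (from e^(2x)) and g_k = 4^k (from 1/(1 - 4x)). So the Hadamard coefficient (f * g)_k = 2^k 4^k / k! = (8)^k / k!.
For k = 15: 8^15/15! = 35184372088832/1307674368000 = 17179869184/638512875.

17179869184/638512875


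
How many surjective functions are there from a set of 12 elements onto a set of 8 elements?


By inclusion-exclusion on which target elements are missed, the number of surjections from an n-set onto a k-set is
surj(n, k) = sum_{j=0}^{k} (-1)^j C(k, j) (k - j)^n.
Equivalently surj(n, k) = k! * S(n, k), where S(n, k) is the Stirling number of the second kind.
For n = 12, k = 8:
S(12, 8) = 159027, so
surj = 8! * 159027 = 40320 * 159027 = 6411968640.

6411968640


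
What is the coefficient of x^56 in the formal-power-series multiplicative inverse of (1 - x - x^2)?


Let the inverse be f(x) = sum_{k>=0} a_k x^k. From f(x) * (1 - x - x^2) = 1 and matching coefficients:
 x^0: a_0 = 1.
 x^1: a_1 - a_0 = 0, so a_1 = 1.
 x^k (k >= 2): a_k - a_{k-1} - a_{k-2} = 0, i.e. a_k = a_{k-1} + a_{k-2}.
This is the Fibonacci-type recurrence shifted so that a_0 = a_1 = 1.
Iterating: a_0=1, a_1=1, a_2=2, a_3=3, a_4=5, a_5=8, a_6=13, a_7=21, a_8=34, a_9=55, ...
a_56 = 365435296162.

365435296162


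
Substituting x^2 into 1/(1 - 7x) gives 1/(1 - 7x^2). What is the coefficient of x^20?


The coefficient of x^(2m) in 1/(1 - 7x^2) is 7^m.
With n = 20 = 2*10, the coefficient is 7^10 = 282475249.

282475249


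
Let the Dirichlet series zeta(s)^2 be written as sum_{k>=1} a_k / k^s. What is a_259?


The Dirichlet convolution of the constant function 1 with itself gives (1 * 1)(k) = sum_{d | k} 1 = d(k), the number of positive divisors of k.
Since zeta(s) = sum_{k>=1} 1/k^s, we have zeta(s)^2 = sum_{k>=1} d(k)/k^s, so a_k = d(k).
For k = 259: the divisors are 1, 7, 37, 259.
Count = 4.

4


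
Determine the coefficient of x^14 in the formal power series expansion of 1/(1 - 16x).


The geometric series identity gives 1/(1 - c x) = sum_{k>=0} c^k x^k, so the coefficient of x^k is c^k.
Here c = 16 and k = 14.
Computing: 16^14 = 72057594037927936

72057594037927936


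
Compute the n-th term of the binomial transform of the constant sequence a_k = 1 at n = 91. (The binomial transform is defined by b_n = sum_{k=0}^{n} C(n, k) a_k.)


With a_k = 1 for all k, b_n = sum_{k=0}^{n} C(n, k) = 2^n by the binomial theorem.
For n = 91: 2^91 = 2475880078570760549798248448.

2475880078570760549798248448


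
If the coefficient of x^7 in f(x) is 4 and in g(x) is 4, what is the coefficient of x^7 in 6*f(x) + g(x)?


Scalar multiplication scales coefficients: 6 * 4 = 24.
Then add the g coefficient: 24 + 4
= 28

28


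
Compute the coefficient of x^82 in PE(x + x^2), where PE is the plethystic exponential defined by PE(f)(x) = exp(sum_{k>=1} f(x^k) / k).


With f(x) = x + x^2, the exponent is sum_{k>=1} (x^k + x^(2k)) / k = -ln(1 - x) - ln(1 - x^2). Exponentiating:
PE(x + x^2) = 1 / ((1 - x)(1 - x^2)).
This is the generating function for partitions of n into parts of size 1 or 2. The number of 2's can be any j in 0..41, and the rest are 1's, so
[x^82] = floor(82/2) + 1 = 42.

42


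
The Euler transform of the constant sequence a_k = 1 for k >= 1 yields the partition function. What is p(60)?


The Euler transform converts the sequence a_k = 1 into the number of integer partitions.
Using the recurrence or dynamic programming:
p(60) = 966467

966467


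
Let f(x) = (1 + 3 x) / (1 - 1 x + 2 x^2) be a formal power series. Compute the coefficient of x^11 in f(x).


Write f(x) = sum_{k>=0} a_k x^k. Multiplying both sides by 1 - 1 x + 2 x^2 gives
(1 - 1 x + 2 x^2) sum_{k>=0} a_k x^k = 1 + 3 x.
Matching coefficients:
 x^0: a_0 = 1
 x^1: a_1 - 1 a_0 = 3  =>  a_1 = 1*1 + 3 = 4
 x^k (k >= 2): a_k = 1 a_{k-1} - 2 a_{k-2}.
Iterating: a_2 = 2, a_3 = -6, a_4 = -10, a_5 = 2, a_6 = 22, a_7 = 18, a_8 = -26, a_9 = -62, a_10 = -10, a_11 = 114.
So the coefficient of x^11 is 114.

114


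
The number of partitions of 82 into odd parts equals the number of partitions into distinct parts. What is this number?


Computing partitions of 82 into odd parts (1, 3, 5, ...):
Using the generating function prod_{k>=0} 1/(1-x^(2k+1)),
the count is 92864

92864


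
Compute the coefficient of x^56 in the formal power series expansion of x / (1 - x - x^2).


Let f(x) = sum_{k>=0} a_k x^k. Multiplying f(x) * (1 - x - x^2) = x and matching coefficients gives a_0 = 0, a_1 = 1, and a_k = a_{k-1} + a_{k-2} for k >= 2. These are the Fibonacci numbers F_k.
Iterating from F_0 = 0, F_1 = 1:
F_0=0, F_1=1, F_2=1, F_3=2, F_4=3, F_5=5, F_6=8, F_7=13, F_8=21, F_9=34, ...
F_56 = 225851433717.

225851433717


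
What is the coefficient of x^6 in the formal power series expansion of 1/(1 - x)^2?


The expansion 1/(1 - x)^r = sum_{k>=0} C(k + r - 1, r - 1) x^k follows from the multiset / negative-binomial theorem (or from repeated differentiation of the geometric series).
For r = 2 and k = 6:
C(7, 1) = 5040 / (1 * 720) = 7.

7


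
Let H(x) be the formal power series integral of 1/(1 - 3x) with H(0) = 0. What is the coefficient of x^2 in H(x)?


1/(1 - 3x) = sum_{k>=0} 3^k x^k. Integrating termwise with H(0) = 0:
H(x) = sum_{k>=0} 3^k x^(k+1) / (k+1) = sum_{m>=1} 3^(m-1) x^m / m.
For m = 2: 3^1/2 = 3/2 = 3/2.

3/2


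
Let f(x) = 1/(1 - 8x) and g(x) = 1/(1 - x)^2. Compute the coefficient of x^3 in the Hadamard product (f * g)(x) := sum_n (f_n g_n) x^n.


f has coefficients f_k = 8^k. For g = 1/(1 - x)^2 the coefficient is g_k = C(k + 1, 1) = k + 1. The Hadamard coefficient is (f * g)_k = 8^k * (k + 1).
For k = 3: 8^3 * 4 = 512 * 4 = 2048.

2048


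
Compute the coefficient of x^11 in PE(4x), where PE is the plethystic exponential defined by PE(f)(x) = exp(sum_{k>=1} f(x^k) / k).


With f(x) = 4x, the exponent is sum_{k>=1} 4 x^k / k = 4 * (-ln(1 - x)). Exponentiating:
PE(4x) = exp(-4 ln(1 - x)) = 1/(1 - x)^4.
By the negative binomial expansion, [x^n] 1/(1 - x)^4 = C(n + 3, 3).
For n = 11: C(14, 3) = 364.

364


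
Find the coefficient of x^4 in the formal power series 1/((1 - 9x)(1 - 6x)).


By partial fractions or Cauchy convolution:
The coefficient equals sum_{k=0}^{4} 9^k * 6^(4-k).
= 17091

17091


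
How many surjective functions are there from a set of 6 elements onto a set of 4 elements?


By inclusion-exclusion on which target elements are missed, the number of surjections from an n-set onto a k-set is
surj(n, k) = sum_{j=0}^{k} (-1)^j C(k, j) (k - j)^n.
Equivalently surj(n, k) = k! * S(n, k), where S(n, k) is the Stirling number of the second kind.
For n = 6, k = 4:
S(6, 4) = 65, so
surj = 4! * 65 = 24 * 65 = 1560.

1560


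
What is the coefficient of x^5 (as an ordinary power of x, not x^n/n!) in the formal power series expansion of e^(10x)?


The exponential series is e^y = sum_{k>=0} y^k / k!. Substituting y = 10x gives
e^(10x) = sum_{k>=0} 10^k x^k / k!.
So the coefficient of x^n is a^n/n! with a = 10, n = 5:
10^5 / 5! = 100000/120 = 2500/3

2500/3


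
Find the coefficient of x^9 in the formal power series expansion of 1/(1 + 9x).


Write 1/(1 + c x) = 1/(1 - (-c) x) and apply the geometric-series identity
1/(1 - y) = sum_{k>=0} y^k to get 1/(1 + c x) = sum_{k>=0} (-c)^k x^k.
So the coefficient of x^k is (-c)^k = (-1)^k * c^k.
Here c = 9 and k = 9:
(-9)^9 = -1 * 387420489 = -387420489

-387420489


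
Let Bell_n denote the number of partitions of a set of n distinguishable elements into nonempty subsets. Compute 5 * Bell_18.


Bell_18 can be computed from the Bell triangle or from Dobinski's identity Bell_n = (1/e) * sum_{k>=0} k^n / k!.
Computing Bell_18 = 682076806159.
Then 5 * 682076806159 = 3410384030795.

3410384030795


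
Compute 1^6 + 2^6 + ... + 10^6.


This power sum has a closed form given by Faulhaber's formula
sum_{k=1}^{m} k^p = (1 / (p + 1)) * sum_{j=0}^{p} C(p + 1, j) B_j m^(p + 1 - j),
but for small m direct computation is fastest:
1 + 64 + 729 + 4096 + 15625 + 46656 + 117649 + 262144 + 531441 + 1000000 = 1978405.

1978405


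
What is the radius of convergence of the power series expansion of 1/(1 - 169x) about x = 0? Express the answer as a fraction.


Expanding 1/(1 - 169x) = sum_{k>=0} 169^k x^k, the series converges when |169x| < 1, i.e., |x| < 1/169.
So the radius of convergence is 1/169 = 1/169.

1/169


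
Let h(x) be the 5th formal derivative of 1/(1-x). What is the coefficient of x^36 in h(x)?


Differentiating 5 times: d^5/dx^5 [1/(1-x)] = 5!/(1-x)^6.
The expansion 1/(1-x)^6 = sum_{k>=0} C(k+5, 5) x^k, so the coefficient of x^n in 5!/(1-x)^6 is 5! * C(n+5, 5).
For n = 36: 120 * C(41, 5) = 120 * 749398 = 89927760

89927760


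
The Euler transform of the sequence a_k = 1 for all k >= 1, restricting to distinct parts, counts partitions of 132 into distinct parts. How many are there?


Partitions of 132 into distinct parts can be computed via generating function.
Product (1+x)(1+x^2)(1+x^3)...
The coefficient of x^132 = 5392550

5392550


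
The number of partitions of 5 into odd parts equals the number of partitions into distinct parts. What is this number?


Computing partitions of 5 into odd parts (1, 3, 5, ...):
Using the generating function prod_{k>=0} 1/(1-x^(2k+1)),
the count is 3

3


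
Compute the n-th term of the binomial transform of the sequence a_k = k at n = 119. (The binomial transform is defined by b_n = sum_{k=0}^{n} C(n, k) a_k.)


With a_k = k, b_n = sum_{k=0}^{n} C(n, k) k. Using k * C(n, k) = n * C(n-1, k-1) gives b_n = n * sum_{k>=1} C(n-1, k-1) = n * 2^(n-1).
For n = 119: 119 * 2^118 = 119 * 332306998946228968225951765070086144 = 39544532874601247218888260043340251136.

39544532874601247218888260043340251136


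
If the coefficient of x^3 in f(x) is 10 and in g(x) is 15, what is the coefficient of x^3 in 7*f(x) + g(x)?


Scalar multiplication scales coefficients: 7 * 10 = 70.
Then add the g coefficient: 70 + 15
= 85

85


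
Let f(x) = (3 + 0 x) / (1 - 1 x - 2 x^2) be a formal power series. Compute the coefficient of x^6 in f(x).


Write f(x) = sum_{k>=0} a_k x^k. Multiplying both sides by 1 - 1 x - 2 x^2 gives
(1 - 1 x - 2 x^2) sum_{k>=0} a_k x^k = 3 + 0 x.
Matching coefficients:
 x^0: a_0 = 3
 x^1: a_1 - 1 a_0 = 0  =>  a_1 = 1*3 + 0 = 3
 x^k (k >= 2): a_k = 1 a_{k-1} + 2 a_{k-2}.
Iterating: a_2 = 9, a_3 = 15, a_4 = 33, a_5 = 63, a_6 = 129.
So the coefficient of x^6 is 129.

129


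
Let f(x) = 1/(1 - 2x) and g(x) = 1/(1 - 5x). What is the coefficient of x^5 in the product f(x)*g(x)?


The coefficient of x^n in f*g is the Cauchy product: sum_{k=0}^{n} a^k * b^(n-k).
With a=2, b=5, n=5:
sum_{k=0}^{5} 2^k * 5^(5-k)
= 5187

5187


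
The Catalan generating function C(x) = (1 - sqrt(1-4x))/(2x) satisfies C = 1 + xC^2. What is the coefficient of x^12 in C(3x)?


Substituting x -> 3x scales the n-th coefficient by 3^n, so [x^12] C(3x) = 3^12 * C_12.
C_12 = C(2*12, 12)/(13) = 2704156/13 = 208012.
So 3^12 * 208012 = 531441 * 208012 = 110546105292.

110546105292


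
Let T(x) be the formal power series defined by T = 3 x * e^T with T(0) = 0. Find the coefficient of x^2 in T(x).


Apply the Lagrange inversion formula: if T = 3 x * phi(T) with phi(t) = e^t, then
[x^n] T = 3^n * (1/n) [t^(n-1)] phi(t)^n = 3^n * (1/n) [t^(n-1)] e^(n t) = 3^n * (1/n) * n^(n-1) / (n-1)! = 3^n * n^(n-1) / n!.
When c = 1 this is the Cayley count of rooted labeled trees on n vertices, divided by n!.
For n = 2: 3^2 * 2^1 / 2! = 9 * 2/2 = 9.

9


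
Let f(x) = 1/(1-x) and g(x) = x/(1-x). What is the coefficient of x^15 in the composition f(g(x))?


First simplify the composition: f(g(x)) = 1/(1 - x/(1-x)) = (1-x)/((1-x) - x) = (1-x)/(1-2x).
Now extract the coefficient. Write (1-x)/(1-2x) = 1/(1-2x) - x/(1-2x).
The coefficient of x^n in 1/(1-2x) is 2^n, and in x/(1-2x) is 2^(n-1) (for n >= 1).
So the coefficient of x^15 is 2^15 - 2^14 = 32768 - 16384 = 16384.

16384


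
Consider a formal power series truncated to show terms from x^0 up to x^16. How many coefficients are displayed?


From x^0 to x^16 inclusive, the count is 16 - 0 + 1 = 17.

17


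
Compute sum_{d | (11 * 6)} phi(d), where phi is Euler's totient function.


First, 11 * 6 = 66. One classical identity is sum_{d | n} phi(d) = n (each k in [1, n] has a unique gcd with n, and among the k's with gcd(k, n) = n/d there are phi(d) of them). So the sum equals 66. We also verify directly:
Divisors of 66: 1, 2, 3, 6, 11, 22, 33, 66.
phi values: 1, 1, 2, 2, 10, 10, 20, 20.
Sum = 66.

66


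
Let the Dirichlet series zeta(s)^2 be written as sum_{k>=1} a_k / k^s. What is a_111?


The Dirichlet convolution of the constant function 1 with itself gives (1 * 1)(k) = sum_{d | k} 1 = d(k), the number of positive divisors of k.
Since zeta(s) = sum_{k>=1} 1/k^s, we have zeta(s)^2 = sum_{k>=1} d(k)/k^s, so a_k = d(k).
For k = 111: the divisors are 1, 3, 37, 111.
Count = 4.

4


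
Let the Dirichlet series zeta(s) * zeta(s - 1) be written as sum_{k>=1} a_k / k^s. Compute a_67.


Convolution gives a_k = sum_{d | k} d * 1 = sum_{d | k} d = sigma(k), the sum of positive divisors of k.
For k = 67, the divisors are 1, 67, so
sigma(67) = 1 + 67 = 68.

68


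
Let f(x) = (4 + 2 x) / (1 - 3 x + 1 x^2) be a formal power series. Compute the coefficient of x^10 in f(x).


Write f(x) = sum_{k>=0} a_k x^k. Multiplying both sides by 1 - 3 x + 1 x^2 gives
(1 - 3 x + 1 x^2) sum_{k>=0} a_k x^k = 4 + 2 x.
Matching coefficients:
 x^0: a_0 = 4
 x^1: a_1 - 3 a_0 = 2  =>  a_1 = 3*4 + 2 = 14
 x^k (k >= 2): a_k = 3 a_{k-1} - 1 a_{k-2}.
Iterating: a_2 = 38, a_3 = 100, a_4 = 262, a_5 = 686, a_6 = 1796, a_7 = 4702, a_8 = 12310, a_9 = 32228, a_10 = 84374.
So the coefficient of x^10 is 84374.

84374


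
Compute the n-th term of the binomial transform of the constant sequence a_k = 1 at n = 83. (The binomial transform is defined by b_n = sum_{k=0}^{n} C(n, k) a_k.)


With a_k = 1 for all k, b_n = sum_{k=0}^{n} C(n, k) = 2^n by the binomial theorem.
For n = 83: 2^83 = 9671406556917033397649408.

9671406556917033397649408


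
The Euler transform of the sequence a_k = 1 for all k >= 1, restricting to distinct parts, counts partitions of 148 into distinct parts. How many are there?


Partitions of 148 into distinct parts can be computed via generating function.
Product (1+x)(1+x^2)(1+x^3)...
The coefficient of x^148 = 16893952

16893952


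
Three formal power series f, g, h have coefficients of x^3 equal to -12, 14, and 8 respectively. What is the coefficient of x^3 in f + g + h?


Series addition is componentwise:
-12 + 14 + 8
= 10

10


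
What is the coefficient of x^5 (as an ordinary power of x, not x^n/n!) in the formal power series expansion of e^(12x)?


The exponential series is e^y = sum_{k>=0} y^k / k!. Substituting y = 12x gives
e^(12x) = sum_{k>=0} 12^k x^k / k!.
So the coefficient of x^n is a^n/n! with a = 12, n = 5:
12^5 / 5! = 248832/120 = 10368/5

10368/5


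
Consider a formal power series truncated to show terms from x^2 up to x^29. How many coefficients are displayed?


From x^2 to x^29 inclusive, the count is 29 - 2 + 1 = 28.

28


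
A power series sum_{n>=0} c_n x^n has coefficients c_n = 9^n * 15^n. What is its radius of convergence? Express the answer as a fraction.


By the root test (Cauchy-Hadamard), the radius is R = 1 / limsup_n |c_n|^(1/n).
Here |c_n|^(1/n) = (9^n * 15^n)^(1/n) = 9 * 15 = 135 for all n.
So R = 1/135 = 1/135.

1/135


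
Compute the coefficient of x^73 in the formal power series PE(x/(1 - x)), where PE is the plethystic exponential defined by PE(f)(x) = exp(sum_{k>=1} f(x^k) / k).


For f(x) = x/(1 - x) we have
sum_{k>=1} f(x^k) / k = sum_{k>=1} (1/k) * x^k / (1 - x^k) = sum_{k, m >= 1} x^(k m) / k,
which after exponentiating simplifies to
PE(x/(1 - x)) = prod_{k>=1} 1 / (1 - x^k).
This is the generating function for the partition function p(n), so the coefficient of x^73 is p(73).
Computing p(73) by dynamic programming over parts 1, 2, ..., 73: p(73) = 6185689.

6185689


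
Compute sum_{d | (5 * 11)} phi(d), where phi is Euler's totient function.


First, 5 * 11 = 55. One classical identity is sum_{d | n} phi(d) = n (each k in [1, n] has a unique gcd with n, and among the k's with gcd(k, n) = n/d there are phi(d) of them). So the sum equals 55. We also verify directly:
Divisors of 55: 1, 5, 11, 55.
phi values: 1, 4, 10, 40.
Sum = 55.

55


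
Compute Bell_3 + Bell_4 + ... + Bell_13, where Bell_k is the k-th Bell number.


Recall Bell_k counts set partitions of a k-set (with Bell_0 = 1 by convention).
Bell_3 through Bell_13: 5, 15, 52, 203, 877, 4140, 21147, 115975, 678570, 4213597, 27644437
Sum = 5 + 15 + 52 + 203 + 877 + 4140 + 21147 + 115975 + 678570 + 4213597 + 27644437 = 32679018.

32679018


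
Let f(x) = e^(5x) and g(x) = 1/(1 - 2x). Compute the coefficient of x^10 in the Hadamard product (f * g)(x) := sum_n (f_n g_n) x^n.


Expanding: f_k = 5^k/k! (from e^(5x)) and g_k = 2^k (from 1/(1 - 2x)). So the Hadamard coefficient (f * g)_k = 5^k 2^k / k! = (10)^k / k!.
For k = 10: 10^10/10! = 10000000000/3628800 = 1562500/567.

1562500/567


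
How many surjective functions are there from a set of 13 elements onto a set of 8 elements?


By inclusion-exclusion on which target elements are missed, the number of surjections from an n-set onto a k-set is
surj(n, k) = sum_{j=0}^{k} (-1)^j C(k, j) (k - j)^n.
Equivalently surj(n, k) = k! * S(n, k), where S(n, k) is the Stirling number of the second kind.
For n = 13, k = 8:
S(13, 8) = 1899612, so
surj = 8! * 1899612 = 40320 * 1899612 = 76592355840.

76592355840


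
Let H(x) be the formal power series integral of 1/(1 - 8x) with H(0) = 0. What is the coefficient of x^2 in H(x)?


1/(1 - 8x) = sum_{k>=0} 8^k x^k. Integrating termwise with H(0) = 0:
H(x) = sum_{k>=0} 8^k x^(k+1) / (k+1) = sum_{m>=1} 8^(m-1) x^m / m.
For m = 2: 8^1/2 = 8/2 = 4.

4


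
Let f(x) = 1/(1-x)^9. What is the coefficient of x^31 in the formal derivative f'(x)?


Differentiate: d/dx [ 1/(1-x)^r ] = r / (1-x)^(r+1).
Here r = 9, so f'(x) = 9 / (1-x)^10.
The expansion of 1/(1-x)^(r+1) has coefficient of x^n equal to C(n+r, r).
So the coefficient of x^31 in f'(x) is
9 * C(40, 9) = 9 * 273438880 = 2460949920

2460949920


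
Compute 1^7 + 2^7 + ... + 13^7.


This power sum has a closed form given by Faulhaber's formula
sum_{k=1}^{m} k^p = (1 / (p + 1)) * sum_{j=0}^{p} C(p + 1, j) B_j m^(p + 1 - j),
but for small m direct computation is fastest:
1 + 128 + 2187 + 16384 + 78125 + 279936 + 823543 + 2097152 + 4782969 + 10000000 + 19487171 + 35831808 + 62748517 = 136147921.

136147921


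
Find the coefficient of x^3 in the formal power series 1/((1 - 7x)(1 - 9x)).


By partial fractions or Cauchy convolution:
The coefficient equals sum_{k=0}^{3} 7^k * 9^(3-k).
= 2080

2080


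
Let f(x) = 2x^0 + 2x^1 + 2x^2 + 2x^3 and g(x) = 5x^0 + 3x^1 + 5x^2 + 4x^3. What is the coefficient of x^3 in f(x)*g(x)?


Cauchy product at x^3:
2*4 + 2*5 + 2*3 + 2*5
= 34

34


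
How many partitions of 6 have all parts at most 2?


Using the generating function (1-x)^(-1)(1-x^2)^(-1),
the coefficient of x^6 counts these restricted partitions.
Result = 4

4


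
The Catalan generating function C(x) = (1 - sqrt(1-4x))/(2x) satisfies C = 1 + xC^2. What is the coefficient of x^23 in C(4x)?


Substituting x -> 4x scales the n-th coefficient by 4^n, so [x^23] C(4x) = 4^23 * C_23.
C_23 = C(2*23, 23)/(24) = 8233430727600/24 = 343059613650.
So 4^23 * 343059613650 = 70368744177664 * 343059613650 = 24140674190625098799513600.

24140674190625098799513600


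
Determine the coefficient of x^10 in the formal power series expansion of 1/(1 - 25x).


The geometric series identity gives 1/(1 - c x) = sum_{k>=0} c^k x^k, so the coefficient of x^k is c^k.
Here c = 25 and k = 10.
Computing: 25^10 = 95367431640625

95367431640625


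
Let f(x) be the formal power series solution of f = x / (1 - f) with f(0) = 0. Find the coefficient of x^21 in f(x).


Apply Lagrange inversion: f = x * phi(f) with phi(t) = 1/(1 - t), so
[x^n] f = (1/n) [t^(n-1)] phi(t)^n = (1/n) [t^(n-1)] (1 - t)^(-n) = (1/n) C(2n - 2, n - 1) = C_{n-1}.
For n = 21: C_20 = C(40, 20) / 21 = 137846528820/21 = 6564120420 = 6564120420.

6564120420


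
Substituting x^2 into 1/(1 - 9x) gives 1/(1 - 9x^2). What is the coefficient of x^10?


The coefficient of x^(2m) in 1/(1 - 9x^2) is 9^m.
With n = 10 = 2*5, the coefficient is 9^5 = 59049.

59049


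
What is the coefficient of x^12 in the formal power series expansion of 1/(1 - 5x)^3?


The general identity 1/(1 - c x)^r = sum_{k>=0} c^k C(k + r - 1, r - 1) x^k follows by substituting y = c x into 1/(1 - y)^r = sum_{k>=0} C(k + r - 1, r - 1) y^k.
For c = 5, r = 3, k = 12:
5^12 * C(14, 2) = 244140625 * 91 = 22216796875.

22216796875


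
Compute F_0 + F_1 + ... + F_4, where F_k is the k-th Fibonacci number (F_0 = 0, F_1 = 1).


Use the identity sum_{k=0}^{N} F_k = F_{N+2} - 1 (which follows from F_{k+2} - F_{k+1} = F_k). Then
sum_{k=0}^{4} F_k = (F_{6} - 1) - (F_{1} - 1) = F_{6} - F_{1}.
Computing: F_{6} = 8, F_{1} = 1, so
Sum = 8 - 1 = 7.

7


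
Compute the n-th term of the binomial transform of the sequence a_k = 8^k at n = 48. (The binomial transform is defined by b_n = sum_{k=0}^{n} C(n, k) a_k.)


With a_k = 8^k, b_n = sum_{k=0}^{n} C(n, k) 8^k = (1 + 8)^n by the binomial theorem.
For n = 48: (1 + 8)^48 = 9^48 = 6362685441135942358474828762538534230890216321.

6362685441135942358474828762538534230890216321


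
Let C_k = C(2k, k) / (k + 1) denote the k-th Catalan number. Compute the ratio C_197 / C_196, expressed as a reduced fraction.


Using C_k = (2k)! / (k! (k+1)!), the ratio C_{k+1}/C_k simplifies to
C_{k+1}/C_k = [(2k+2)! / ((k+1)! (k+2)!)] * [k! (k+1)! / (2k)!]
 = (2k+2)(2k+1) / ((k+1)(k+2)) = 2(2k+1) / (k+2).
For k = 196: 2(2*196 + 1) / (196 + 2) = 786/198 = 131/33.

131/33


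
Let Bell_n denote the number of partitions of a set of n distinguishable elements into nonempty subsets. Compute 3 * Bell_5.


Bell_5 can be computed from the Bell triangle or from Dobinski's identity Bell_n = (1/e) * sum_{k>=0} k^n / k!.
Computing Bell_5 = 52.
Then 3 * 52 = 156.

156


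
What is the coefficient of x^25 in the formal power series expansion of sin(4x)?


The Maclaurin series is sin(t) = sum_{k>=0} (-1)^k t^(2k+1) / (2k+1)!, so substituting t = 4x, only odd powers of x are nonzero, with coefficient of x^(2k+1) equal to (-1)^k 4^(2k+1) / (2k+1)!.
Write 25 = 2*12 + 1, giving the coefficient (-1)^12 * 4^25 / 25! = 1125899906842624/15511210043330985984000000 = 268435456/3698160658676859375.

268435456/3698160658676859375


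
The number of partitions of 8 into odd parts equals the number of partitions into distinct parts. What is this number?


Computing partitions of 8 into odd parts (1, 3, 5, ...):
Using the generating function prod_{k>=0} 1/(1-x^(2k+1)),
the count is 6

6


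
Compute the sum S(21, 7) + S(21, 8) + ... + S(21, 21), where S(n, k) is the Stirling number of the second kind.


By definition, S(n, k) counts partitions of an n-set into exactly k nonempty blocks.
Computing row n = 21 for k = 7..21:
S(21, k): 82310957214948, 132511015347084, 123272476465204, 71187132291275, 26826851689001, 6833042030178, 1204909218331, 149304004500, 13087462580, 809944464, 34952799, 1023435, 19285, 210, 1
Sum = 444309621663295.

444309621663295


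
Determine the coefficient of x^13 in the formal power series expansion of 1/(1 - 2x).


The geometric series identity gives 1/(1 - c x) = sum_{k>=0} c^k x^k, so the coefficient of x^k is c^k.
Here c = 2 and k = 13.
Computing: 2^13 = 8192

8192


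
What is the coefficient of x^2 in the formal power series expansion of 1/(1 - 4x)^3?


The general identity 1/(1 - c x)^r = sum_{k>=0} c^k C(k + r - 1, r - 1) x^k follows by substituting y = c x into 1/(1 - y)^r = sum_{k>=0} C(k + r - 1, r - 1) y^k.
For c = 4, r = 3, k = 2:
4^2 * C(4, 2) = 16 * 6 = 96.

96


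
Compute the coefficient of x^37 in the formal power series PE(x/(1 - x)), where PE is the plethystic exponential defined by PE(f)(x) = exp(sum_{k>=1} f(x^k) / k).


For f(x) = x/(1 - x) we have
sum_{k>=1} f(x^k) / k = sum_{k>=1} (1/k) * x^k / (1 - x^k) = sum_{k, m >= 1} x^(k m) / k,
which after exponentiating simplifies to
PE(x/(1 - x)) = prod_{k>=1} 1 / (1 - x^k).
This is the generating function for the partition function p(n), so the coefficient of x^37 is p(37).
Computing p(37) by dynamic programming over parts 1, 2, ..., 37: p(37) = 21637.

21637


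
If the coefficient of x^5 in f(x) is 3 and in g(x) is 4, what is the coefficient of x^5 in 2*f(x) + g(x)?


Scalar multiplication scales coefficients: 2 * 3 = 6.
Then add the g coefficient: 6 + 4
= 10

10


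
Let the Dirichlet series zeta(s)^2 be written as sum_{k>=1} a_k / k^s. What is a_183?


The Dirichlet convolution of the constant function 1 with itself gives (1 * 1)(k) = sum_{d | k} 1 = d(k), the number of positive divisors of k.
Since zeta(s) = sum_{k>=1} 1/k^s, we have zeta(s)^2 = sum_{k>=1} d(k)/k^s, so a_k = d(k).
For k = 183: the divisors are 1, 3, 61, 183.
Count = 4.

4


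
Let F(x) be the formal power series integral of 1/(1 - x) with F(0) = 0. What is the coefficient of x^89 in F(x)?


1/(1 - x) = sum_{k>=0} x^k. Integrating termwise and using F(0) = 0 gives
F(x) = sum_{k>=0} x^(k+1) / (k+1) = sum_{m>=1} x^m / m = -ln(1 - x).
So the coefficient of x^89 is 1/89 = 1/89.

1/89


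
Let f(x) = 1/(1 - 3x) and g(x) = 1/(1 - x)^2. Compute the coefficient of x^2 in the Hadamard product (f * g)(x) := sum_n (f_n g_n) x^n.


f has coefficients f_k = 3^k. For g = 1/(1 - x)^2 the coefficient is g_k = C(k + 1, 1) = k + 1. The Hadamard coefficient is (f * g)_k = 3^k * (k + 1).
For k = 2: 3^2 * 3 = 9 * 3 = 27.

27


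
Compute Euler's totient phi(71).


phi(n) counts integers in [1, n] coprime to n. Using the multiplicative formula phi(n) = n * prod_{p | n} (1 - 1/p):
71 = 71, so
phi(71) = 71 * (1 - 1/71) = 70.

70


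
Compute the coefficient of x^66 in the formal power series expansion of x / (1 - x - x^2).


Let f(x) = sum_{k>=0} a_k x^k. Multiplying f(x) * (1 - x - x^2) = x and matching coefficients gives a_0 = 0, a_1 = 1, and a_k = a_{k-1} + a_{k-2} for k >= 2. These are the Fibonacci numbers F_k.
Iterating from F_0 = 0, F_1 = 1:
F_0=0, F_1=1, F_2=1, F_3=2, F_4=3, F_5=5, F_6=8, F_7=13, F_8=21, F_9=34, ...
F_66 = 27777890035288.

27777890035288


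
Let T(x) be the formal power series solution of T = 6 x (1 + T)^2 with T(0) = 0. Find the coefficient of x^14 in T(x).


Apply the Lagrange inversion formula: if T = 6 x * phi(T) with phi(t) = (1 + t)^2, then [x^n] T = 6^n * (1/n) [t^(n-1)] phi(t)^n = 6^n * (1/n) [t^(n-1)] (1 + t)^(2n) = 6^n * (1/n) C(2n, n-1).
Using the identity C(2n, n-1) = C(2n, n) * n / (n+1), the unscaled factor equals C(2n, n) / (n+1) = C_n, the n-th Catalan number.
For n = 14: C_14 = C(28, 14) / 15 = 40116600/15 = 2674440.
With the 6^14 = 78364164096 factor, the coefficient is 78364164096 * 2674440 = 209580255024906240.

209580255024906240


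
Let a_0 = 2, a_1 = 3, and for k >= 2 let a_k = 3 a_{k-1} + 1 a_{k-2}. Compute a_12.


Iterating the recurrence forward:
a_0 = 2
a_1 = 3
a_2 = 3*3 + 1*2 = 11
a_3 = 3*11 + 1*3 = 36
a_4 = 3*36 + 1*11 = 119
a_5 = 3*119 + 1*36 = 393
a_6 = 3*393 + 1*119 = 1298
a_7 = 3*1298 + 1*393 = 4287
a_8 = 3*4287 + 1*1298 = 14159
a_9 = 3*14159 + 1*4287 = 46764
a_10 = 3*46764 + 1*14159 = 154451
a_11 = 3*154451 + 1*46764 = 510117
a_12 = 3*510117 + 1*154451 = 1684802
So a_12 = 1684802.

1684802


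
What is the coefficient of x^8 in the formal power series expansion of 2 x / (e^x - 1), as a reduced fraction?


The exponential generating function for Bernoulli numbers is
x / (e^x - 1) = sum_{k>=0} B_k x^k / k!.
So the coefficient of x^8 in 2 x / (e^x - 1) is 2 B_8 / 8!.
Computing: B_8 = -1/30, 8! = 40320, giving
2 * -1/30 / 40320 = -1/604800.

-1/604800


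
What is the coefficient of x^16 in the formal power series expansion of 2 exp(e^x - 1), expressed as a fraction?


exp(e^x - 1) is the exponential generating function for the Bell numbers Bell_k: exp(e^x - 1) = sum_{k>=0} Bell_k x^k / k!.
So the coefficient of x^16 in 2 exp(e^x - 1) is 2 Bell_16 / 16!.
Computing: Bell_16 = 10480142147 and 16! = 20922789888000, giving
2 * 10480142147/20922789888000 = 10480142147/10461394944000.

10480142147/10461394944000


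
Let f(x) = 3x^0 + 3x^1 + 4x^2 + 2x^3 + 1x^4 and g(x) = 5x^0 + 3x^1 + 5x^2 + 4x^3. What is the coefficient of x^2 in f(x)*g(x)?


Cauchy product at x^2:
3*5 + 3*3 + 4*5
= 44

44


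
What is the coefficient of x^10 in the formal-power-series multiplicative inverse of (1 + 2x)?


The inverse is 1/(1 + 2x). Apply the geometric identity 1/(1 - y) = sum_{k>=0} y^k with y = -2x:
1/(1 + 2x) = sum_{k>=0} (-2)^k x^k.
So the coefficient of x^10 is (-2)^10 = 1024.

1024


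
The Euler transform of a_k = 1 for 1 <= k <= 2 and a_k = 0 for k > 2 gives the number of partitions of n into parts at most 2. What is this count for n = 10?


Partitions of 10 into parts at most 2:
Using generating function (1-x)^(-1)(1-x^2)^(-1),
the coefficient of x^10 = 6

6


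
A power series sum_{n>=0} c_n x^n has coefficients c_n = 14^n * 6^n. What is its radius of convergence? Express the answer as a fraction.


By the root test (Cauchy-Hadamard), the radius is R = 1 / limsup_n |c_n|^(1/n).
Here |c_n|^(1/n) = (14^n * 6^n)^(1/n) = 14 * 6 = 84 for all n.
So R = 1/84 = 1/84.

1/84


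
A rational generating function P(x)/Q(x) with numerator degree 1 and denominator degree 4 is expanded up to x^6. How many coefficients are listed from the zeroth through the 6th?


Expanding up to x^6 gives the coefficients for x^0, x^1, ..., x^6.
That is 6 + 1 = 7 coefficients in total.

7


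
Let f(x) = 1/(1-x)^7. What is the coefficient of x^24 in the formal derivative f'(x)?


Differentiate: d/dx [ 1/(1-x)^r ] = r / (1-x)^(r+1).
Here r = 7, so f'(x) = 7 / (1-x)^8.
The expansion of 1/(1-x)^(r+1) has coefficient of x^n equal to C(n+r, r).
So the coefficient of x^24 in f'(x) is
7 * C(31, 7) = 7 * 2629575 = 18407025

18407025


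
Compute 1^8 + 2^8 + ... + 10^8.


This power sum has a closed form given by Faulhaber's formula
sum_{k=1}^{m} k^p = (1 / (p + 1)) * sum_{j=0}^{p} C(p + 1, j) B_j m^(p + 1 - j),
but for small m direct computation is fastest:
1 + 256 + 6561 + 65536 + 390625 + 1679616 + 5764801 + 16777216 + 43046721 + 100000000 = 167731333.

167731333


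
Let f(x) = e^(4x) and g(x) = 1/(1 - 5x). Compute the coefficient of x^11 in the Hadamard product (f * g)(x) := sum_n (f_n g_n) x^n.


Expanding: f_k = 4^k/k! (from e^(4x)) and g_k = 5^k (from 1/(1 - 5x)). So the Hadamard coefficient (f * g)_k = 4^k 5^k / k! = (20)^k / k!.
For k = 11: 20^11/11! = 204800000000000/39916800 = 32000000000/6237.

32000000000/6237


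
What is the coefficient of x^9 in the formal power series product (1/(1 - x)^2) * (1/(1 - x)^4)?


Combine the factors: (1/(1 - x)^2) * (1/(1 - x)^4) = 1/(1 - x)^6.
Then use 1/(1 - x)^r = sum_{k>=0} C(k + r - 1, r - 1) x^k with r = 6 and k = 9:
C(14, 5) = 2002.

2002


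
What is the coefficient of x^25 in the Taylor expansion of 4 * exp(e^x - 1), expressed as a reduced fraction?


exp(e^x - 1) = sum_{k>=0} Bell_k x^k / k!, where Bell_k is the k-th Bell number.
So the coefficient of x^25 is 4 * Bell_25 / 25!.
Computing: Bell_25 = 4638590332229999353 and 25! = 15511210043330985984000000, giving
4 * 4638590332229999353/15511210043330985984000000 = 356814640940769181/298292500833288192000000.

356814640940769181/298292500833288192000000


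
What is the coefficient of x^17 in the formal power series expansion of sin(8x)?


The Maclaurin series is sin(t) = sum_{k>=0} (-1)^k t^(2k+1) / (2k+1)!, so substituting t = 8x, only odd powers of x are nonzero, with coefficient of x^(2k+1) equal to (-1)^k 8^(2k+1) / (2k+1)!.
Write 17 = 2*8 + 1, giving the coefficient (-1)^8 * 8^17 / 17! = 2251799813685248/355687428096000 = 68719476736/10854718875.

68719476736/10854718875


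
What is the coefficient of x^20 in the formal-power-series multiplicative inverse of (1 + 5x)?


The inverse is 1/(1 + 5x). Apply the geometric identity 1/(1 - y) = sum_{k>=0} y^k with y = -5x:
1/(1 + 5x) = sum_{k>=0} (-5)^k x^k.
So the coefficient of x^20 is (-5)^20 = 95367431640625.

95367431640625


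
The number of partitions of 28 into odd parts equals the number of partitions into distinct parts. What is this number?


Computing partitions of 28 into odd parts (1, 3, 5, ...):
Using the generating function prod_{k>=0} 1/(1-x^(2k+1)),
the count is 222

222


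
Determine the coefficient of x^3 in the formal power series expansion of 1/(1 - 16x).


The geometric series identity gives 1/(1 - c x) = sum_{k>=0} c^k x^k, so the coefficient of x^k is c^k.
Here c = 16 and k = 3.
Computing: 16^3 = 4096

4096


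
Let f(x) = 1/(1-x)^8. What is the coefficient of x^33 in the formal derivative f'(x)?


Differentiate: d/dx [ 1/(1-x)^r ] = r / (1-x)^(r+1).
Here r = 8, so f'(x) = 8 / (1-x)^9.
The expansion of 1/(1-x)^(r+1) has coefficient of x^n equal to C(n+r, r).
So the coefficient of x^33 in f'(x) is
8 * C(41, 8) = 8 * 95548245 = 764385960

764385960


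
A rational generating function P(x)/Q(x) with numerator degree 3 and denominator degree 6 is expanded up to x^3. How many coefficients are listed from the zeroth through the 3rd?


Expanding up to x^3 gives the coefficients for x^0, x^1, ..., x^3.
That is 3 + 1 = 4 coefficients in total.

4
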